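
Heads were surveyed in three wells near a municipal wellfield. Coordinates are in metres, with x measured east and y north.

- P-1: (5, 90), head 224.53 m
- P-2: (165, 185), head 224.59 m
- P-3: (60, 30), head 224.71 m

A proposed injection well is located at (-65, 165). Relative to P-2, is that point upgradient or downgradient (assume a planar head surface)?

downgradient

With h = a·x + b·y + c and P-1 as origin, the differences give:
  160·a + 95·b = +0.06
  55·a + (-60)·b = +0.18
Eliminate b (×(-60) and ×95, subtract): -14825·a = -20.700 → a = ∂h/∂x = +0.001396
Back-substitute: b = ∂h/∂y = -0.001720.
Head at (-65, 165) = 224.53 + (+0.001396)·(-70) + (-0.001720)·(75) = 224.30 m.
That is lower than the 224.59 m at P-2, so the point is downgradient.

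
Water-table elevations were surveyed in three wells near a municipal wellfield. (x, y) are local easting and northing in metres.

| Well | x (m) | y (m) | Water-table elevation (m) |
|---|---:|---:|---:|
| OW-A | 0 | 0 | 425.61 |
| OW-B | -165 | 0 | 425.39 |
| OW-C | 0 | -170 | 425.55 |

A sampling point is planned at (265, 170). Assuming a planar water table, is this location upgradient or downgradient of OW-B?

upgradient

∂h/∂x = (425.39 − 425.61) / (-165 − 0) = +0.001333
∂h/∂y = (425.55 − 425.61) / (-170 − 0) = +0.0003529
Head at (265, 170) = 425.61 + (+0.001333)·(265) + (+0.0003529)·(170) = 426.02 m.
That is higher than the 425.39 m at OW-B, so the point is upgradient.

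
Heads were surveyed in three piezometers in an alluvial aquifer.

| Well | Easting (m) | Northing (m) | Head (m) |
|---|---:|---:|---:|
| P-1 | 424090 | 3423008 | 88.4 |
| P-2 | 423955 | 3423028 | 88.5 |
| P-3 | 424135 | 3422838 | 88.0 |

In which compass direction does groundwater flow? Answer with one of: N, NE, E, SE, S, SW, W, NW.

Differences from P-1: to P-2 (Δx, Δy, Δh) = (-135, 20, +0.1); to P-3 = (45, -170, -0.4).
Solve a·Δx + b·Δy = Δh: det = (-135)·(-170) − 45·20 = 22050.
∂h/∂x = [(+0.1)·(-170) − (-0.4)·20] / 22050 = -0.0004082
∂h/∂y = [(-135)·(-0.4) − 45·(+0.1)] / 22050 = +0.002245
Flow = −∇h = (+0.0004082 east, -0.002245 north), which points south.

S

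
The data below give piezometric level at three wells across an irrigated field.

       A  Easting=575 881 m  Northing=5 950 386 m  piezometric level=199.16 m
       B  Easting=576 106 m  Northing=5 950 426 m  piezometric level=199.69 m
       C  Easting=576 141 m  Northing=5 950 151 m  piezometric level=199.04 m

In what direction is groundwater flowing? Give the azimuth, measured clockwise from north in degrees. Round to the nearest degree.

With h = a·x + b·y + c and A as origin, the differences give:
  225·a + 40·b = +0.53
  260·a + (-235)·b = -0.12
Eliminate b (×(-235) and ×40, subtract): -63275·a = -119.750 → a = ∂h/∂x = +0.001893
Back-substitute: b = ∂h/∂y = +0.002605.
Flow direction (−∇h) has components (-0.001893 E, -0.002605 N).
Azimuth = atan2(E, N) = atan2(-0.001893, -0.002605) = 216.0° ≈ 216°.

216°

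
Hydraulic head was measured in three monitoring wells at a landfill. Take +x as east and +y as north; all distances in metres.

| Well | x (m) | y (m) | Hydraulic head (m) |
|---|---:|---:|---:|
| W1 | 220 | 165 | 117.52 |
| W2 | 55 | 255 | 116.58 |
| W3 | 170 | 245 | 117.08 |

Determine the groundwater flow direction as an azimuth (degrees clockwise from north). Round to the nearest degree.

Taking W1 as reference: W2−W1 = (-165, 90, -0.94); W3−W1 = (-50, 80, -0.44).
Determinant of the coordinate differences = (-165)·80 − (-50)·90 = -8700.
∂h/∂x = [(-0.94)·80 − (-0.44)·90] / -8700 = +0.004092
∂h/∂y = [(-165)·(-0.44) − (-50)·(-0.94)] / -8700 = -0.002943
Flow direction (−∇h) has components (-0.004092 E, +0.002943 N).
Azimuth = atan2(E, N) = atan2(-0.004092, +0.002943) = 305.7° ≈ 306°.

306°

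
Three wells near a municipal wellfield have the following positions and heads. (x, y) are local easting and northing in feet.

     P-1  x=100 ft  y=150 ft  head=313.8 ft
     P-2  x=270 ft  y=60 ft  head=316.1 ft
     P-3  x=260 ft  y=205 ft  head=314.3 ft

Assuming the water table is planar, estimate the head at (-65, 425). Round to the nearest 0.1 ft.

Three-point gradient (reference P-1): Δ to P-2 = (170, -90, +2.3), Δ to P-3 = (160, 55, +0.5).
∂h/∂x = +0.007221, ∂h/∂y = -0.01192 (det = 23750).
h(-65, 425) = 313.8 + (+0.007221)·(-165) + (-0.01192)·(275) = 313.8 -1.191 -3.277 = 309.332 ft.

309.3 ft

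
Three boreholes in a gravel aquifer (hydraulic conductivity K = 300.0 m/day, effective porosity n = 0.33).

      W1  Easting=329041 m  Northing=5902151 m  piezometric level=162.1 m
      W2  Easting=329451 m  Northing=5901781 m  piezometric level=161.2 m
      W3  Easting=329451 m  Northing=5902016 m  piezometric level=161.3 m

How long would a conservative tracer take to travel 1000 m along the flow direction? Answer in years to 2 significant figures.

Taking W1 as reference: W2−W1 = (410, -370, -0.9); W3−W1 = (410, -135, -0.8).
Solve a·Δx + b·Δy = Δh: det = 410·(-135) − 410·(-370) = 96350.
∂h/∂x = [(-0.9)·(-135) − (-0.8)·(-370)] / 96350 = -0.001811
∂h/∂y = [410·(-0.8) − 410·(-0.9)] / 96350 = +0.0004255
|∇h| = √(-0.001811² + 0.0004255²) = 0.00186
Seepage velocity v = K·i/n = 300.0 × 0.00186 / 0.33 = 1.691 m/day.
t = 1000 / 1.691 = 591.4 days = 1.62 years.

1.6 years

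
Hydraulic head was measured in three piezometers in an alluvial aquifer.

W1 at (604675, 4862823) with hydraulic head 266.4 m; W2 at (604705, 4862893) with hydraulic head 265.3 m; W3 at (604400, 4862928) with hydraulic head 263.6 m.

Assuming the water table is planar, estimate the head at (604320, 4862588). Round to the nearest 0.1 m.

Differences from W1: to W2 (Δx, Δy, Δh) = (30, 70, -1.1); to W3 = (-275, 105, -2.8).
Solve a·Δx + b·Δy = Δh: det = 30·105 − (-275)·70 = 22400.
∂h/∂x = [(-1.1)·105 − (-2.8)·70] / 22400 = +0.003594
∂h/∂y = [30·(-2.8) − (-275)·(-1.1)] / 22400 = -0.01725
h(604320, 4862588) = 266.4 + (+0.003594)·(-355) + (-0.01725)·(-235) = 266.4 -1.276 +4.055 = 269.179 m.

269.2 m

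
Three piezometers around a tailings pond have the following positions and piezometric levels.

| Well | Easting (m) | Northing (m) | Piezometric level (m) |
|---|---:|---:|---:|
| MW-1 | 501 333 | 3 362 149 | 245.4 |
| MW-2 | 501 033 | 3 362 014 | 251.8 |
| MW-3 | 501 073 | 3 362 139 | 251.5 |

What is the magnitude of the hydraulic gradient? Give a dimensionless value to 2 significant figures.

Taking MW-1 as reference: MW-2−MW-1 = (-300, -135, +6.4); MW-3−MW-1 = (-260, -10, +6.1).
Solve a·Δx + b·Δy = Δh: det = (-300)·(-10) − (-260)·(-135) = -32100.
∂h/∂x = [(+6.4)·(-10) − (+6.1)·(-135)] / -32100 = -0.02366
∂h/∂y = [(-300)·(+6.1) − (-260)·(+6.4)] / -32100 = +0.005171
|∇h| = √(-0.02366² + 0.005171²) = 0.02422

0.024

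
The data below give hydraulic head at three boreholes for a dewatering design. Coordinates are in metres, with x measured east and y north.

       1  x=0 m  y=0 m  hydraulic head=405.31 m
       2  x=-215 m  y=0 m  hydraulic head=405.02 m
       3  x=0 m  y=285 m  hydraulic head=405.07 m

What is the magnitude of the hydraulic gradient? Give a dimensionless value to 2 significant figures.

∂h/∂x = (405.02 − 405.31) / (-215 − 0) = +0.001349
∂h/∂y = (405.07 − 405.31) / (285 − 0) = -0.0008421
|∇h| = √(0.001349² + -0.0008421²) = 0.00159

0.0016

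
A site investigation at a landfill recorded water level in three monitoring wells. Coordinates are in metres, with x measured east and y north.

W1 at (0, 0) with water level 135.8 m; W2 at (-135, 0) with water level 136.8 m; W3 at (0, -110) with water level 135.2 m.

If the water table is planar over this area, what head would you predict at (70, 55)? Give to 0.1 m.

135.6 m

∂h/∂x = (136.8 − 135.8) / (-135 − 0) = -0.007407
∂h/∂y = (135.2 − 135.8) / (-110 − 0) = +0.005455
h(70, 55) = 135.8 + (-0.007407)·(70) + (+0.005455)·(55) = 135.8 -0.519 +0.300 = 135.581 m.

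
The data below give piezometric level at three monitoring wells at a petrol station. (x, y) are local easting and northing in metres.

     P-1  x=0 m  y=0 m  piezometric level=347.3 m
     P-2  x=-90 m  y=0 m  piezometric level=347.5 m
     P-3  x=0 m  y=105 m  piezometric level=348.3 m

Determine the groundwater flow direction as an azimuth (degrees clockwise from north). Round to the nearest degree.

∂h/∂x = (347.5 − 347.3) / (-90 − 0) = -0.002222
∂h/∂y = (348.3 − 347.3) / (105 − 0) = +0.009524
Flow direction (−∇h) has components (+0.002222 E, -0.009524 N).
Azimuth = atan2(E, N) = atan2(+0.002222, -0.009524) = 166.9° ≈ 167°.

167°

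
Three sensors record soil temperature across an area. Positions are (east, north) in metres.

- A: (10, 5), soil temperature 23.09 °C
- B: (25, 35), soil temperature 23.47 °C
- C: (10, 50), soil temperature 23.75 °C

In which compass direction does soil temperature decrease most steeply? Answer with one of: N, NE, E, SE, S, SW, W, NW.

Three-point gradient (reference A): Δ to B = (15, 30, +0.38), Δ to C = (0, 45, +0.66).
∂T/∂x = -0.004000, ∂T/∂y = +0.01467 (det = 675).
Steepest decrease is along −∇f = (+0.004000 E, -0.01467 N) → south.

S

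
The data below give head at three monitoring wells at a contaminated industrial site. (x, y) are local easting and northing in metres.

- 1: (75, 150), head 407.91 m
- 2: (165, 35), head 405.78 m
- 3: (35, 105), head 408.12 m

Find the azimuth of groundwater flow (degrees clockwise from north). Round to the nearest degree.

119°

With h = a·x + b·y + c and 1 as origin, the differences give:
  90·a + (-115)·b = -2.13
  (-40)·a + (-45)·b = +0.21
Eliminate b (×(-45) and ×(-115), subtract): -8650·a = 120.000 → a = ∂h/∂x = -0.01387
Back-substitute: b = ∂h/∂y = +0.007665.
Flow direction (−∇h) has components (+0.01387 E, -0.007665 N).
Azimuth = atan2(E, N) = atan2(+0.01387, -0.007665) = 118.9° ≈ 119°.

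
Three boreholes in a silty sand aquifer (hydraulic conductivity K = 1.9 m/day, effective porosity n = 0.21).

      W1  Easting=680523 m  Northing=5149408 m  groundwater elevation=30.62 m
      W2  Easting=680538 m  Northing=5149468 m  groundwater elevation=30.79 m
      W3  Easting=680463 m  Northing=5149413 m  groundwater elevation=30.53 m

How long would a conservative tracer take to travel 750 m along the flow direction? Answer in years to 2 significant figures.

77 years

Differences from W1: to W2 (Δx, Δy, Δh) = (15, 60, +0.17); to W3 = (-60, 5, -0.09).
Determinant of the coordinate differences = 15·5 − (-60)·60 = 3675.
∂h/∂x = [(+0.17)·5 − (-0.09)·60] / 3675 = +0.001701
∂h/∂y = [15·(-0.09) − (-60)·(+0.17)] / 3675 = +0.002408
|∇h| = √(0.001701² + 0.002408²) = 0.002948
Seepage velocity v = K·i/n = 1.9 × 0.002948 / 0.21 = 0.02667 m/day.
t = 750 / 0.02667 = 2.812e+04 days = 77 years.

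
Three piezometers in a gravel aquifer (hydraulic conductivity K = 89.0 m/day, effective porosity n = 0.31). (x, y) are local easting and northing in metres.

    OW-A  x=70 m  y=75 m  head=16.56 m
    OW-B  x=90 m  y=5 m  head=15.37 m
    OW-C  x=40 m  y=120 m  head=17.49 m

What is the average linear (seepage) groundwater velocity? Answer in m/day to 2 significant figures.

Differences from OW-A: to OW-B (Δx, Δy, Δh) = (20, -70, -1.19); to OW-C = (-30, 45, +0.93).
Solve a·Δx + b·Δy = Δh: det = 20·45 − (-30)·(-70) = -1200.
∂h/∂x = [(-1.19)·45 − (+0.93)·(-70)] / -1200 = -0.009625
∂h/∂y = [20·(+0.93) − (-30)·(-1.19)] / -1200 = +0.01425
|∇h| = √(-0.009625² + 0.01425²) = 0.0172
Seepage velocity v = K·i/n = 89.0 × 0.0172 / 0.31 = 4.938 m/day.

4.9 m/day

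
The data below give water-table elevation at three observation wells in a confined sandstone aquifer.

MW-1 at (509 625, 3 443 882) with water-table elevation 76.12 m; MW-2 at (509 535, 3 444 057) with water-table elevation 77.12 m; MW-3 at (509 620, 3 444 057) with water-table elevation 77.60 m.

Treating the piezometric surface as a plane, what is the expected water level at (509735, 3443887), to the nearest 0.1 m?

Three-point gradient (reference MW-1): Δ to MW-2 = (-90, 175, +1.00), Δ to MW-3 = (-5, 175, +1.48).
∂h/∂x = +0.005647, ∂h/∂y = +0.008618 (det = -14875).
h(509735, 3443887) = 76.12 + (+0.005647)·(110) + (+0.008618)·(5) = 76.12 +0.621 +0.043 = 76.784 m.

76.8 m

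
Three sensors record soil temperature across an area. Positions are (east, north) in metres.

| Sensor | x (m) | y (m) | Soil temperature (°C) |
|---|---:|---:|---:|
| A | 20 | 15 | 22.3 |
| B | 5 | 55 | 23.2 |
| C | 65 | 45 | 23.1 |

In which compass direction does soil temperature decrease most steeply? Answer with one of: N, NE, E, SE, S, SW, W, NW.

S

With T = a·x + b·y + c and A as origin, the differences give:
  (-15)·a + 40·b = +0.9
  45·a + 30·b = +0.8
Eliminate b (×30 and ×40, subtract): -2250·a = -5.00 → a = ∂T/∂x = +0.002222
Back-substitute: b = ∂T/∂y = +0.02333.
Steepest decrease is along −∇f = (-0.002222 E, -0.02333 N) → south.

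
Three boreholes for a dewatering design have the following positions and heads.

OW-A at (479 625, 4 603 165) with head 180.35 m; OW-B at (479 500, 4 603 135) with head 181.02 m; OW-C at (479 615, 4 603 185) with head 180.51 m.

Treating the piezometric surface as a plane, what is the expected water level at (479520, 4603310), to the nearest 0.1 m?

Three-point gradient (reference OW-A): Δ to OW-B = (-125, -30, +0.67), Δ to OW-C = (-10, 20, +0.16).
∂h/∂x = -0.006500, ∂h/∂y = +0.004750 (det = -2800).
h(479520, 4603310) = 180.35 + (-0.006500)·(-105) + (+0.004750)·(145) = 180.35 +0.683 +0.689 = 181.721 m.

181.7 m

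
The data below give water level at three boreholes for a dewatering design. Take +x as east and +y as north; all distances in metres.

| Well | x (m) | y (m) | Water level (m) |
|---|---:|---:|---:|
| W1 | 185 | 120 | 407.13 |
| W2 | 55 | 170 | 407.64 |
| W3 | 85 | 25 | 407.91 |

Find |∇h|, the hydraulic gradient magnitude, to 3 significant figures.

Differences from W1: to W2 (Δx, Δy, Δh) = (-130, 50, +0.51); to W3 = (-100, -95, +0.78).
Solve a·Δx + b·Δy = Δh: det = (-130)·(-95) − (-100)·50 = 17350.
∂h/∂x = [(+0.51)·(-95) − (+0.78)·50] / 17350 = -0.005040
∂h/∂y = [(-130)·(+0.78) − (-100)·(+0.51)] / 17350 = -0.002905
|∇h| = √(-0.005040² + -0.002905²) = 0.005817

0.00582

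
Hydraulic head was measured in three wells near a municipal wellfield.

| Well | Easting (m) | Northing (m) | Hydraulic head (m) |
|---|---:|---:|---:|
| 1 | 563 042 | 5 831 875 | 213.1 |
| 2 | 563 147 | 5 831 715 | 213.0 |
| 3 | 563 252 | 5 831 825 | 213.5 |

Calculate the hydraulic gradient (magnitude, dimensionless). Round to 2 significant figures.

0.0033

With h = a·x + b·y + c and 1 as origin, the differences give:
  105·a + (-160)·b = -0.1
  210·a + (-50)·b = +0.4
Eliminate b (×(-50) and ×(-160), subtract): 28350·a = 69.00 → a = ∂h/∂x = +0.002434
Back-substitute: b = ∂h/∂y = +0.002222.
|∇h| = √(0.002434² + 0.002222²) = 0.003296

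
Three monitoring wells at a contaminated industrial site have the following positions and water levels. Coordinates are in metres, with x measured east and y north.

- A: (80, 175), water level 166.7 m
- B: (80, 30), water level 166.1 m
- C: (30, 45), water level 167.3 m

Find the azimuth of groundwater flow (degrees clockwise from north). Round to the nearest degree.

Differences from A: to B (Δx, Δy, Δh) = (0, -145, -0.6); to C = (-50, -130, +0.6).
Determinant of the coordinate differences = 0·(-130) − (-50)·(-145) = -7250.
∂h/∂x = [(-0.6)·(-130) − (+0.6)·(-145)] / -7250 = -0.02276
∂h/∂y = [0·(+0.6) − (-50)·(-0.6)] / -7250 = +0.004138
Flow direction (−∇h) has components (+0.02276 E, -0.004138 N).
Azimuth = atan2(E, N) = atan2(+0.02276, -0.004138) = 100.3° ≈ 100°.

100°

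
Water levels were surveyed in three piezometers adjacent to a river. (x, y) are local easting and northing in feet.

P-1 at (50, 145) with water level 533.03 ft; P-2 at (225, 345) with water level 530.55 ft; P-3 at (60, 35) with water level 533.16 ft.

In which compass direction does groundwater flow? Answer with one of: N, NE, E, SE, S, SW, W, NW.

E

With h = a·x + b·y + c and P-1 as origin, the differences give:
  175·a + 200·b = -2.48
  10·a + (-110)·b = +0.13
Eliminate b (×(-110) and ×200, subtract): -21250·a = 246.800 → a = ∂h/∂x = -0.01161
Back-substitute: b = ∂h/∂y = -0.002238.
Flow = −∇h = (+0.01161 east, +0.002238 north), which points east.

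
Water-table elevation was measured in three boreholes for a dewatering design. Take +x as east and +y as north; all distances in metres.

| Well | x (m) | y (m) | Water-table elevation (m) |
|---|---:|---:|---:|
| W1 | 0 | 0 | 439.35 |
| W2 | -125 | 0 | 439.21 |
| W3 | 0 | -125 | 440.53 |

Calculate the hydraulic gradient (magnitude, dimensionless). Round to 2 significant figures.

0.0095

∂h/∂x = (439.21 − 439.35) / (-125 − 0) = +0.001120
∂h/∂y = (440.53 − 439.35) / (-125 − 0) = -0.009440
|∇h| = √(0.001120² + -0.009440²) = 0.009506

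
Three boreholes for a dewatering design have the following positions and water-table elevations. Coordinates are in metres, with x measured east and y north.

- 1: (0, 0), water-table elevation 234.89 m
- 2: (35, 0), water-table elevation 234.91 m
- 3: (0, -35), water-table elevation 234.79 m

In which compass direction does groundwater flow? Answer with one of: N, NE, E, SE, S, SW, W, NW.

S

∂h/∂x = (234.91 − 234.89) / (35 − 0) = +0.0005714
∂h/∂y = (234.79 − 234.89) / (-35 − 0) = +0.002857
Flow = −∇h = (-0.0005714 east, -0.002857 north), which points south.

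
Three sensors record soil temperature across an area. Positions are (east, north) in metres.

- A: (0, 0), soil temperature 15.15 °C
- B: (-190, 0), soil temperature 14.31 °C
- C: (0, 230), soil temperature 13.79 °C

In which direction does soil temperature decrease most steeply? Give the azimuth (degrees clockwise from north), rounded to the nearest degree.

∂T/∂x = (14.31 − 15.15) / (-190 − 0) = +0.004421
∂T/∂y = (13.79 − 15.15) / (230 − 0) = -0.005913
Steepest decrease is along −∇f: components (-0.004421 E, +0.005913 N).
Azimuth = atan2(-0.004421, +0.005913) = 323.2° ≈ 323°.

323°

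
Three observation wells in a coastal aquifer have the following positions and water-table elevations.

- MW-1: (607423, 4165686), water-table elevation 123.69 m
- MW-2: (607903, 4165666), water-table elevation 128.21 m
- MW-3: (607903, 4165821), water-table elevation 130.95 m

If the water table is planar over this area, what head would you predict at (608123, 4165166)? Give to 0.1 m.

Taking MW-1 as reference: MW-2−MW-1 = (480, -20, +4.52); MW-3−MW-1 = (480, 135, +7.26).
Determinant of the coordinate differences = 480·135 − 480·(-20) = 74400.
∂h/∂x = [(+4.52)·135 − (+7.26)·(-20)] / 74400 = +0.01015
∂h/∂y = [480·(+7.26) − 480·(+4.52)] / 74400 = +0.01768
h(608123, 4165166) = 123.69 + (+0.01015)·(700) + (+0.01768)·(-520) = 123.69 +7.107 -9.192 = 121.605 m.

121.6 m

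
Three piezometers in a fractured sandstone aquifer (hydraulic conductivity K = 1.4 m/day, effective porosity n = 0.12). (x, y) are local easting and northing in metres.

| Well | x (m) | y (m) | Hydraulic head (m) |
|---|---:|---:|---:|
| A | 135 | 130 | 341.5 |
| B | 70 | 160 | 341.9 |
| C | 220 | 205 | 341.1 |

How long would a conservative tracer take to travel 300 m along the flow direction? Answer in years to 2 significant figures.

Taking A as reference: B−A = (-65, 30, +0.4); C−A = (85, 75, -0.4).
Determinant of the coordinate differences = (-65)·75 − 85·30 = -7425.
∂h/∂x = [(+0.4)·75 − (-0.4)·30] / -7425 = -0.005657
∂h/∂y = [(-65)·(-0.4) − 85·(+0.4)] / -7425 = +0.001077
|∇h| = √(-0.005657² + 0.001077²) = 0.005759
Seepage velocity v = K·i/n = 1.4 × 0.005759 / 0.12 = 0.06719 m/day.
t = 300 / 0.06719 = 4465 days = 12.2 years.

12 years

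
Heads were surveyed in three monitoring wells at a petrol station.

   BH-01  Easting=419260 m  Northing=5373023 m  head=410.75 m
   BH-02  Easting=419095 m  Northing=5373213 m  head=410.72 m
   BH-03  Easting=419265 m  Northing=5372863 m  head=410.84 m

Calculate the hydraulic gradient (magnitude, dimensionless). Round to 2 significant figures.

0.00075

Taking BH-01 as reference: BH-02−BH-01 = (-165, 190, -0.03); BH-03−BH-01 = (5, -160, +0.09).
Determinant of the coordinate differences = (-165)·(-160) − 5·190 = 25450.
∂h/∂x = [(-0.03)·(-160) − (+0.09)·190] / 25450 = -0.0004833
∂h/∂y = [(-165)·(+0.09) − 5·(-0.03)] / 25450 = -0.0005776
|∇h| = √(-0.0004833² + -0.0005776²) = 0.0007531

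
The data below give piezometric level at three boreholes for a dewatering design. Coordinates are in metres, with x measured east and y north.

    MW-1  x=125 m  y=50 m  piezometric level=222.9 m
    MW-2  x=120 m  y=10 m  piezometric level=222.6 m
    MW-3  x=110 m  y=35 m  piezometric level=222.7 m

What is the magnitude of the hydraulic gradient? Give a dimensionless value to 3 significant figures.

0.00943

With h = a·x + b·y + c and MW-1 as origin, the differences give:
  (-5)·a + (-40)·b = -0.3
  (-15)·a + (-15)·b = -0.2
Eliminate b (×(-15) and ×(-40), subtract): -525·a = -3.50 → a = ∂h/∂x = +0.006667
Back-substitute: b = ∂h/∂y = +0.006667.
|∇h| = √(0.006667² + 0.006667²) = 0.009429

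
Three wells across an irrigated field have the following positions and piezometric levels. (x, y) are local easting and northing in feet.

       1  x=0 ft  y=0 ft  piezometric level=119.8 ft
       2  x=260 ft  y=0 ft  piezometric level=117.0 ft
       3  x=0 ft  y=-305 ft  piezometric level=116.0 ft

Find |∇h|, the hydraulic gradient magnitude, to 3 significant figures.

∂h/∂x = (117.0 − 119.8) / (260 − 0) = -0.01077
∂h/∂y = (116.0 − 119.8) / (-305 − 0) = +0.01246
|∇h| = √(-0.01077² + 0.01246²) = 0.01647

0.0165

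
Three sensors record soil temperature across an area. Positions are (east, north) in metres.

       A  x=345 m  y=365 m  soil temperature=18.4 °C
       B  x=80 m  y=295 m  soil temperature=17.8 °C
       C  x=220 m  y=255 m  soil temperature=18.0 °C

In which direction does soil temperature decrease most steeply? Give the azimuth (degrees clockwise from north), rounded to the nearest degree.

231°

Taking A as reference: B−A = (-265, -70, -0.6); C−A = (-125, -110, -0.4).
Determinant of the coordinate differences = (-265)·(-110) − (-125)·(-70) = 20400.
∂T/∂x = [(-0.6)·(-110) − (-0.4)·(-70)] / 20400 = +0.001863
∂T/∂y = [(-265)·(-0.4) − (-125)·(-0.6)] / 20400 = +0.001520
Steepest decrease is along −∇f: components (-0.001863 E, -0.001520 N).
Azimuth = atan2(-0.001863, -0.001520) = 230.8° ≈ 231°.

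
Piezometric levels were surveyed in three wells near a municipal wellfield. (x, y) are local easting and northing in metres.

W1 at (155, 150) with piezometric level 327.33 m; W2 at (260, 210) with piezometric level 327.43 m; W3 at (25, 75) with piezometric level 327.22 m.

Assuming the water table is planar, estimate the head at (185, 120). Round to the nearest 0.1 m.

With h = a·x + b·y + c and W1 as origin, the differences give:
  105·a + 60·b = +0.10
  (-130)·a + (-75)·b = -0.11
Eliminate b (×(-75) and ×60, subtract): -75·a = -0.900 → a = ∂h/∂x = +0.01200
Back-substitute: b = ∂h/∂y = -0.01933.
h(185, 120) = 327.33 + (+0.01200)·(30) + (-0.01933)·(-30) = 327.33 +0.360 +0.580 = 328.270 m.

328.3 m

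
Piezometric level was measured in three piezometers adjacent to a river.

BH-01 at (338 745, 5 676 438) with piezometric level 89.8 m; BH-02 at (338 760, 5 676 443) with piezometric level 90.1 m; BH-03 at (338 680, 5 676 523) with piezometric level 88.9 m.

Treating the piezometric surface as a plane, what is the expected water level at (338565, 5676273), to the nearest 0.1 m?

85.8 m

Taking BH-01 as reference: BH-02−BH-01 = (15, 5, +0.3); BH-03−BH-01 = (-65, 85, -0.9).
Determinant of the coordinate differences = 15·85 − (-65)·5 = 1600.
∂h/∂x = [(+0.3)·85 − (-0.9)·5] / 1600 = +0.01875
∂h/∂y = [15·(-0.9) − (-65)·(+0.3)] / 1600 = +0.003750
h(338565, 5676273) = 89.8 + (+0.01875)·(-180) + (+0.003750)·(-165) = 89.8 -3.375 -0.619 = 85.806 m.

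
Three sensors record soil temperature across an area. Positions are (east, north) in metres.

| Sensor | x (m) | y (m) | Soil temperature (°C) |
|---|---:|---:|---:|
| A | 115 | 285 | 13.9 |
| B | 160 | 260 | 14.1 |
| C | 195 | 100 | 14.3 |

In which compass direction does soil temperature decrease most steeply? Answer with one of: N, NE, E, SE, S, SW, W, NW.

Differences from A: to B (Δx, Δy, Δh) = (45, -25, +0.2); to C = (80, -185, +0.4).
Determinant of the coordinate differences = 45·(-185) − 80·(-25) = -6325.
∂T/∂x = [(+0.2)·(-185) − (+0.4)·(-25)] / -6325 = +0.004269
∂T/∂y = [45·(+0.4) − 80·(+0.2)] / -6325 = -0.0003162
Steepest decrease is along −∇f = (-0.004269 E, +0.0003162 N) → west.

W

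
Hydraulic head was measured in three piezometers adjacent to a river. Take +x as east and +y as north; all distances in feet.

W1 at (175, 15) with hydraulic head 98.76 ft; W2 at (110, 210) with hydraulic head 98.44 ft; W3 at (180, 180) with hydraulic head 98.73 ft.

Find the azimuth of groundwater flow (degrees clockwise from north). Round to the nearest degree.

Differences from W1: to W2 (Δx, Δy, Δh) = (-65, 195, -0.32); to W3 = (5, 165, -0.03).
Determinant of the coordinate differences = (-65)·165 − 5·195 = -11700.
∂h/∂x = [(-0.32)·165 − (-0.03)·195] / -11700 = +0.004013
∂h/∂y = [(-65)·(-0.03) − 5·(-0.32)] / -11700 = -0.0003034
Flow direction (−∇h) has components (-0.004013 E, +0.0003034 N).
Azimuth = atan2(E, N) = atan2(-0.004013, +0.0003034) = 274.3° ≈ 274°.

274°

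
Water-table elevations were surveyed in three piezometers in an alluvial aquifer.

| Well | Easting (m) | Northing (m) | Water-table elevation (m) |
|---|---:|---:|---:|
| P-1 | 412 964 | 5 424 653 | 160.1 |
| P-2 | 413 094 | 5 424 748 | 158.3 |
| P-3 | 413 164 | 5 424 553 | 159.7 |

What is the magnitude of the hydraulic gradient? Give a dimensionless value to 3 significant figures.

0.0118

Three-point gradient (reference P-1): Δ to P-2 = (130, 95, -1.8), Δ to P-3 = (200, -100, -0.4).
∂h/∂x = -0.006812, ∂h/∂y = -0.009625 (det = -32000).
|∇h| = √(-0.006812² + -0.009625²) = 0.01179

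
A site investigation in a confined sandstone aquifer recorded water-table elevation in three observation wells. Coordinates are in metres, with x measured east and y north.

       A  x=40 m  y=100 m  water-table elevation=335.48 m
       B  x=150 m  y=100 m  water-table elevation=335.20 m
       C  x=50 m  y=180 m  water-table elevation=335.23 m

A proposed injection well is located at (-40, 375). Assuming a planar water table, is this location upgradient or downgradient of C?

downgradient

Differences from A: to B (Δx, Δy, Δh) = (110, 0, -0.28); to C = (10, 80, -0.25).
Solve a·Δx + b·Δy = Δh: det = 110·80 − 10·0 = 8800.
∂h/∂x = [(-0.28)·80 − (-0.25)·0] / 8800 = -0.002545
∂h/∂y = [110·(-0.25) − 10·(-0.28)] / 8800 = -0.002807
Head at (-40, 375) = 335.48 + (-0.002545)·(-80) + (-0.002807)·(275) = 334.91 m.
That is lower than the 335.23 m at C, so the point is downgradient.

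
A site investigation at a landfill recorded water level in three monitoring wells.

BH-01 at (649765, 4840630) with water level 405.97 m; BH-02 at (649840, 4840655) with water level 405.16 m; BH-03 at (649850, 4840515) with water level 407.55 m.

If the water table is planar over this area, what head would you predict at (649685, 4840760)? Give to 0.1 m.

Taking BH-01 as reference: BH-02−BH-01 = (75, 25, -0.81); BH-03−BH-01 = (85, -115, +1.58).
Determinant of the coordinate differences = 75·(-115) − 85·25 = -10750.
∂h/∂x = [(-0.81)·(-115) − (+1.58)·25] / -10750 = -0.004991
∂h/∂y = [75·(+1.58) − 85·(-0.81)] / -10750 = -0.01743
h(649685, 4840760) = 405.97 + (-0.004991)·(-80) + (-0.01743)·(130) = 405.97 +0.399 -2.266 = 404.104 m.

404.1 m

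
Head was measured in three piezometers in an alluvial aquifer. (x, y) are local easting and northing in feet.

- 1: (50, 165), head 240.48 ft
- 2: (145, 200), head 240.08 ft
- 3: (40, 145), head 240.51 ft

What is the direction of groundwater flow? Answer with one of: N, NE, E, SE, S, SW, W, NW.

E

Three-point gradient (reference 1): Δ to 2 = (95, 35, -0.40), Δ to 3 = (-10, -20, +0.03).
∂h/∂x = -0.004484, ∂h/∂y = +0.0007419 (det = -1550).
Flow = −∇h = (+0.004484 east, -0.0007419 north), which points east.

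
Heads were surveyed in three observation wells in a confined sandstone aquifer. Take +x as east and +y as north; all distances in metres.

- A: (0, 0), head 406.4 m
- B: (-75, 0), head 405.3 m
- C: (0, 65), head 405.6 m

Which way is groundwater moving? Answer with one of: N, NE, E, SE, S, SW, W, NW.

∂h/∂x = (405.3 − 406.4) / (-75 − 0) = +0.01467
∂h/∂y = (405.6 − 406.4) / (65 − 0) = -0.01231
Flow = −∇h = (-0.01467 east, +0.01231 north), which points northwest.

NW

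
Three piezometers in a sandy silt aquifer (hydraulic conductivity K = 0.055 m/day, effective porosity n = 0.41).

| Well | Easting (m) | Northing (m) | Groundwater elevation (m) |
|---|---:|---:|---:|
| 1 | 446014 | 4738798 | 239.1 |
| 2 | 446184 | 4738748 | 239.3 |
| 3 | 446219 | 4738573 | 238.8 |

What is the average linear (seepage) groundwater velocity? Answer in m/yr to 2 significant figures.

Differences from 1: to 2 (Δx, Δy, Δh) = (170, -50, +0.2); to 3 = (205, -225, -0.3).
Solve a·Δx + b·Δy = Δh: det = 170·(-225) − 205·(-50) = -28000.
∂h/∂x = [(+0.2)·(-225) − (-0.3)·(-50)] / -28000 = +0.002143
∂h/∂y = [170·(-0.3) − 205·(+0.2)] / -28000 = +0.003286
|∇h| = √(0.002143² + 0.003286²) = 0.003923
Seepage velocity v = K·i/n = 0.055 × 0.003923 / 0.41 = 0.0005263 m/day = 0.1922 m/yr.

0.19 m/yr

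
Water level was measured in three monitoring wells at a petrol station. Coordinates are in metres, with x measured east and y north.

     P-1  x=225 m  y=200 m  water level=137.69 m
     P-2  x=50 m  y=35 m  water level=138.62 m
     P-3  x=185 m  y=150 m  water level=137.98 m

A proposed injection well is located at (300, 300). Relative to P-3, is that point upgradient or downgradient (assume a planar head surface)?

With h = a·x + b·y + c and P-1 as origin, the differences give:
  (-175)·a + (-165)·b = +0.93
  (-40)·a + (-50)·b = +0.29
Eliminate b (×(-50) and ×(-165), subtract): 2150·a = 1.350 → a = ∂h/∂x = +0.0006279
Back-substitute: b = ∂h/∂y = -0.006302.
Head at (300, 300) = 137.69 + (+0.0006279)·(75) + (-0.006302)·(100) = 137.11 m.
That is lower than the 137.98 m at P-3, so the point is downgradient.

downgradient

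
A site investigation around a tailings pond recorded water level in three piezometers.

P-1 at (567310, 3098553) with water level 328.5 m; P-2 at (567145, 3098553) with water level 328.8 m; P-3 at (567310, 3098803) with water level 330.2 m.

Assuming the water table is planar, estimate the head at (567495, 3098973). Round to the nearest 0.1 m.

∂h/∂x = (328.8 − 328.5) / (567145 − 567310) = -0.001818
∂h/∂y = (330.2 − 328.5) / (3098803 − 3098553) = +0.006800
h(567495, 3098973) = 328.5 + (-0.001818)·(185) + (+0.006800)·(420) = 328.5 -0.336 +2.856 = 331.020 m.

331.0 m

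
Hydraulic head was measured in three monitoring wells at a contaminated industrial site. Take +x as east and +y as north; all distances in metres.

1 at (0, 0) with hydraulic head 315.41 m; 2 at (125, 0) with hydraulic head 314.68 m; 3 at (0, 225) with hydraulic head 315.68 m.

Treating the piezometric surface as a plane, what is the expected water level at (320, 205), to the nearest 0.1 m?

313.8 m

∂h/∂x = (314.68 − 315.41) / (125 − 0) = -0.005840
∂h/∂y = (315.68 − 315.41) / (225 − 0) = +0.001200
h(320, 205) = 315.41 + (-0.005840)·(320) + (+0.001200)·(205) = 315.41 -1.869 +0.246 = 313.787 m.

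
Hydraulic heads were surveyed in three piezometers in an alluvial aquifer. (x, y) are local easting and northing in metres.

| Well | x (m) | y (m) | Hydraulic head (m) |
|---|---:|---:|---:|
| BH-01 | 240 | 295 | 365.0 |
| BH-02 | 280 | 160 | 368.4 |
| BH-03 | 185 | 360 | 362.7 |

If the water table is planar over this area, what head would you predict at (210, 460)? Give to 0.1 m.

Taking BH-01 as reference: BH-02−BH-01 = (40, -135, +3.4); BH-03−BH-01 = (-55, 65, -2.3).
Solve a·Δx + b·Δy = Δh: det = 40·65 − (-55)·(-135) = -4825.
∂h/∂x = [(+3.4)·65 − (-2.3)·(-135)] / -4825 = +0.01855
∂h/∂y = [40·(-2.3) − (-55)·(+3.4)] / -4825 = -0.01969
h(210, 460) = 365.0 + (+0.01855)·(-30) + (-0.01969)·(165) = 365.0 -0.556 -3.249 = 361.195 m.

361.2 m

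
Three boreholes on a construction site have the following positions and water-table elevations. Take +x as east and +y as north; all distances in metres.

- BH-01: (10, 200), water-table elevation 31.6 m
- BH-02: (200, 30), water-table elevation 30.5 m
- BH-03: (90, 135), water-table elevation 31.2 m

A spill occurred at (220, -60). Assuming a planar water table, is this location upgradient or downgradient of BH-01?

downgradient

With h = a·x + b·y + c and BH-01 as origin, the differences give:
  190·a + (-170)·b = -1.1
  80·a + (-65)·b = -0.4
Eliminate b (×(-65) and ×(-170), subtract): 1250·a = 3.50 → a = ∂h/∂x = +0.002800
Back-substitute: b = ∂h/∂y = +0.009600.
Head at (220, -60) = 31.6 + (+0.002800)·(210) + (+0.009600)·(-260) = 29.69 m.
That is lower than the 31.6 m at BH-01, so the point is downgradient.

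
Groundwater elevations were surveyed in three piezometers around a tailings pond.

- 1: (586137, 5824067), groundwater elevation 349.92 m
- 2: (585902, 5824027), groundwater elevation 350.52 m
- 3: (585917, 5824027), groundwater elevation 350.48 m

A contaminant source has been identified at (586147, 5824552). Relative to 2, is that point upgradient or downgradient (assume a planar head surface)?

downgradient

Three-point gradient (reference 1): Δ to 2 = (-235, -40, +0.60), Δ to 3 = (-220, -40, +0.56).
∂h/∂x = -0.002667, ∂h/∂y = +0.0006667 (det = 600).
Head at (586147, 5824552) = 349.92 + (-0.002667)·(10) + (+0.0006667)·(485) = 350.22 m.
That is lower than the 350.52 m at 2, so the point is downgradient.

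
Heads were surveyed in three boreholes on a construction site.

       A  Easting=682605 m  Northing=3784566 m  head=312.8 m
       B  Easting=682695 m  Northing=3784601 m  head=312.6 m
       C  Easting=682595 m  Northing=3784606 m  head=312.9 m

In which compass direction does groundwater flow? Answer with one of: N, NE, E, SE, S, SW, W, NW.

Taking A as reference: B−A = (90, 35, -0.2); C−A = (-10, 40, +0.1).
Determinant of the coordinate differences = 90·40 − (-10)·35 = 3950.
∂h/∂x = [(-0.2)·40 − (+0.1)·35] / 3950 = -0.002911
∂h/∂y = [90·(+0.1) − (-10)·(-0.2)] / 3950 = +0.001772
Flow = −∇h = (+0.002911 east, -0.001772 north), which points southeast.

SE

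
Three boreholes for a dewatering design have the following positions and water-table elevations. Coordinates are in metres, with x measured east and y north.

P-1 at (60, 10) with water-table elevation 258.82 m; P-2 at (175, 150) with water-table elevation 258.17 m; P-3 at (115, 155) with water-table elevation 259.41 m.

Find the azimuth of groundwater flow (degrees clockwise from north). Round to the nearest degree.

120°

With h = a·x + b·y + c and P-1 as origin, the differences give:
  115·a + 140·b = -0.65
  55·a + 145·b = +0.59
Eliminate b (×145 and ×140, subtract): 8975·a = -176.850 → a = ∂h/∂x = -0.01970
Back-substitute: b = ∂h/∂y = +0.01154.
Flow direction (−∇h) has components (+0.01970 E, -0.01154 N).
Azimuth = atan2(E, N) = atan2(+0.01970, -0.01154) = 120.4° ≈ 120°.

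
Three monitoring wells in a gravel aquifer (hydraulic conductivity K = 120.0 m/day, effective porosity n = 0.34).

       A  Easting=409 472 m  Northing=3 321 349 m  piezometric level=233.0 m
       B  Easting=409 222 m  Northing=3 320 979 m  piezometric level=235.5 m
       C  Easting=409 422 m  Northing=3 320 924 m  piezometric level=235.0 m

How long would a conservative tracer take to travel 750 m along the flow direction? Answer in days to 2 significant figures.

380 days

With h = a·x + b·y + c and A as origin, the differences give:
  (-250)·a + (-370)·b = +2.5
  (-50)·a + (-425)·b = +2.0
Eliminate b (×(-425) and ×(-370), subtract): 87750·a = -322.50 → a = ∂h/∂x = -0.003675
Back-substitute: b = ∂h/∂y = -0.004274.
|∇h| = √(-0.003675² + -0.004274²) = 0.005637
Seepage velocity v = K·i/n = 120.0 × 0.005637 / 0.34 = 1.99 m/day.
t = 750 / 1.99 = 376.9 days.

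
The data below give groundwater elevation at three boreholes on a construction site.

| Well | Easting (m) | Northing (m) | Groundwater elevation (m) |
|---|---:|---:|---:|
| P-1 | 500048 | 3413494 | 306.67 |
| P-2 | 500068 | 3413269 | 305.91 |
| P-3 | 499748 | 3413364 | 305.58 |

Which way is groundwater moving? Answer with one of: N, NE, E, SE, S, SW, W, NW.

With h = a·x + b·y + c and P-1 as origin, the differences give:
  20·a + (-225)·b = -0.76
  (-300)·a + (-130)·b = -1.09
Eliminate b (×(-130) and ×(-225), subtract): -70100·a = -146.450 → a = ∂h/∂x = +0.002089
Back-substitute: b = ∂h/∂y = +0.003563.
Flow = −∇h = (-0.002089 east, -0.003563 north), which points southwest.

SW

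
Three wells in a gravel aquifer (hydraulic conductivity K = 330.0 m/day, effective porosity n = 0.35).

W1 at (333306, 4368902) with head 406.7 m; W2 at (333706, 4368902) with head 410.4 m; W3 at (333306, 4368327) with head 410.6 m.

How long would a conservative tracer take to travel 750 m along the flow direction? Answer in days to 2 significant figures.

69 days

∂h/∂x = (410.4 − 406.7) / (333706 − 333306) = +0.009250
∂h/∂y = (410.6 − 406.7) / (4368327 − 4368902) = -0.006783
|∇h| = √(0.009250² + -0.006783²) = 0.01147
Seepage velocity v = K·i/n = 330.0 × 0.01147 / 0.35 = 10.81 m/day.
t = 750 / 10.81 = 69.38 days.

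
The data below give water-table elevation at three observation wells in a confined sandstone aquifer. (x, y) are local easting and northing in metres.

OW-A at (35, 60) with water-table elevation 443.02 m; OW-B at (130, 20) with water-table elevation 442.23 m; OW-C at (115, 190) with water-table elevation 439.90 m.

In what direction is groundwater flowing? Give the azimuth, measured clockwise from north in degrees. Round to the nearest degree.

Differences from OW-A: to OW-B (Δx, Δy, Δh) = (95, -40, -0.79); to OW-C = (80, 130, -3.12).
Determinant of the coordinate differences = 95·130 − 80·(-40) = 15550.
∂h/∂x = [(-0.79)·130 − (-3.12)·(-40)] / 15550 = -0.01463
∂h/∂y = [95·(-3.12) − 80·(-0.79)] / 15550 = -0.01500
Flow direction (−∇h) has components (+0.01463 E, +0.01500 N).
Azimuth = atan2(E, N) = atan2(+0.01463, +0.01500) = 44.3° ≈ 044°.

044°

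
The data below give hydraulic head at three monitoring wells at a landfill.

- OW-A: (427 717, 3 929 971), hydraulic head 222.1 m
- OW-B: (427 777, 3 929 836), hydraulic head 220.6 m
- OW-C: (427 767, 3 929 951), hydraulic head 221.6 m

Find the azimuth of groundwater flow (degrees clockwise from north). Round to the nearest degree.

140°

Differences from OW-A: to OW-B (Δx, Δy, Δh) = (60, -135, -1.5); to OW-C = (50, -20, -0.5).
Solve a·Δx + b·Δy = Δh: det = 60·(-20) − 50·(-135) = 5550.
∂h/∂x = [(-1.5)·(-20) − (-0.5)·(-135)] / 5550 = -0.006757
∂h/∂y = [60·(-0.5) − 50·(-1.5)] / 5550 = +0.008108
Flow direction (−∇h) has components (+0.006757 E, -0.008108 N).
Azimuth = atan2(E, N) = atan2(+0.006757, -0.008108) = 140.2° ≈ 140°.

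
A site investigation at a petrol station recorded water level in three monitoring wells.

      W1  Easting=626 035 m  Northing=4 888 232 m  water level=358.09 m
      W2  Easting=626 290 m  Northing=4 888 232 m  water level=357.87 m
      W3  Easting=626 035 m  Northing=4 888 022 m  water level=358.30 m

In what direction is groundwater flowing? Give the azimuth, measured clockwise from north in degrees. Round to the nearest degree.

∂h/∂x = (357.87 − 358.09) / (626290 − 626035) = -0.0008627
∂h/∂y = (358.30 − 358.09) / (4888022 − 4888232) = -0.001000
Flow direction (−∇h) has components (+0.0008627 E, +0.001000 N).
Azimuth = atan2(E, N) = atan2(+0.0008627, +0.001000) = 40.8° ≈ 041°.

041°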